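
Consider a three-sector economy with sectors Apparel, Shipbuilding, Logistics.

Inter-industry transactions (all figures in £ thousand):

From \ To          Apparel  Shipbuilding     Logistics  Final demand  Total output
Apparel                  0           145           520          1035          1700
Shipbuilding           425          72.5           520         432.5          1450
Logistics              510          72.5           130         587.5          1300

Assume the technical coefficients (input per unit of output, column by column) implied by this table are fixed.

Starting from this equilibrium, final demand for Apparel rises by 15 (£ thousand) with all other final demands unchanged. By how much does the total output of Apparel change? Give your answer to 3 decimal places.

Δx_1 = 18.379

Technical coefficients a_ij = z_ij / X_j:
  a_11 = 0/1700 = 0.00, a_21 = 425/1700 = 0.25, a_31 = 510/1700 = 0.30
  a_12 = 145/1450 = 0.10, a_22 = 72.5/1450 = 0.05, a_32 = 72.5/1450 = 0.05
  a_13 = 520/1300 = 0.40, a_23 = 520/1300 = 0.40, a_33 = 130/1300 = 0.10
I − A =
  [   1.00    -0.10    -0.40]
  [  -0.25     0.95    -0.40]
  [  -0.30    -0.05     0.90]
Cofactors of I−A, C_ij = (−1)^(i+j)·(minor ij) (rows/columns in the sector order above):
  C_11 = (0.95)(0.90) − (-0.40)(-0.05) = 0.8350
  C_12 = −[(-0.25)(0.90) − (-0.40)(-0.30)] = 0.3450
  C_13 = (-0.25)(-0.05) − (0.95)(-0.30) = 0.2975
  C_21 = −[(-0.10)(0.90) − (-0.40)(-0.05)] = 0.1100
  C_22 = (1.00)(0.90) − (-0.40)(-0.30) = 0.7800
  C_23 = −[(1.00)(-0.05) − (-0.10)(-0.30)] = 0.0800
  C_31 = (-0.10)(-0.40) − (-0.40)(0.95) = 0.4200
  C_32 = −[(1.00)(-0.40) − (-0.40)(-0.25)] = 0.5000
  C_33 = (1.00)(0.95) − (-0.10)(-0.25) = 0.9250
det(I−A) = Σ_j (I−A)_1j·C_1j = (1.00)(0.8350) + (-0.10)(0.3450) + (-0.40)(0.2975) = 0.6815
adj(I−A) = Cᵀ =
  [ 0.8350   0.1100   0.4200]
  [ 0.3450   0.7800   0.5000]
  [ 0.2975   0.0800   0.9250]
(I − A)⁻¹ = adj(I−A) / det(I−A) ≈
  [   1.2252     0.1614     0.6163]
  [   0.5062     1.1445     0.7337]
  [   0.4365     0.1174     1.3573]
Δx = (I − A)⁻¹ Δd with Δd having +15 in the Apparel component and 0 elsewhere.
So Δx_1 = L_11 · (+15), where L_11 = adj(I−A)_11 / det(I−A) = 0.8350 / 0.6815.
Δx_1 = 0.8350 × (+15) / 0.6815 = 12.525 / 0.6815 ≈ 18.379.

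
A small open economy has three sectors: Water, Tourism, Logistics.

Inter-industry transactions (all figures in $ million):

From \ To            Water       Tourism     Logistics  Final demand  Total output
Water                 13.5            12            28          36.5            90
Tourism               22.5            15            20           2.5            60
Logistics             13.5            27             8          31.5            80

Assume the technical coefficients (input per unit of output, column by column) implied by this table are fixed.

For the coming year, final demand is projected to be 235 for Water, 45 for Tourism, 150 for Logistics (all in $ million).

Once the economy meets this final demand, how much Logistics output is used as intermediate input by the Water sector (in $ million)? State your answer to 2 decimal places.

Technical coefficients a_ij = z_ij / X_j:
  a_11 = 13.5/90 = 0.15, a_21 = 22.5/90 = 0.25, a_31 = 13.5/90 = 0.15
  a_12 = 12/60 = 0.20, a_22 = 15/60 = 0.25, a_32 = 27/60 = 0.45
  a_13 = 28/80 = 0.35, a_23 = 20/80 = 0.25, a_33 = 8/80 = 0.10
I − A =
  [   0.85    -0.20    -0.35]
  [  -0.25     0.75    -0.25]
  [  -0.15    -0.45     0.90]
Cofactors of I−A, C_ij = (−1)^(i+j)·(minor ij) (rows/columns in the sector order above):
  C_11 = (0.75)(0.90) − (-0.25)(-0.45) = 0.5625
  C_12 = −[(-0.25)(0.90) − (-0.25)(-0.15)] = 0.2625
  C_13 = (-0.25)(-0.45) − (0.75)(-0.15) = 0.2250
  C_21 = −[(-0.20)(0.90) − (-0.35)(-0.45)] = 0.3375
  C_22 = (0.85)(0.90) − (-0.35)(-0.15) = 0.7125
  C_23 = −[(0.85)(-0.45) − (-0.20)(-0.15)] = 0.4125
  C_31 = (-0.20)(-0.25) − (-0.35)(0.75) = 0.3125
  C_32 = −[(0.85)(-0.25) − (-0.35)(-0.25)] = 0.3000
  C_33 = (0.85)(0.75) − (-0.20)(-0.25) = 0.5875
det(I−A) = Σ_j (I−A)_1j·C_1j = (0.85)(0.5625) + (-0.20)(0.2625) + (-0.35)(0.2250) = 0.346875
adj(I−A) = Cᵀ =
  [ 0.5625   0.3375   0.3125]
  [ 0.2625   0.7125   0.3000]
  [ 0.2250   0.4125   0.5875]
(I − A)⁻¹ = adj(I−A) / det(I−A) ≈
  [   1.6216     0.9730     0.9009]
  [   0.7568     2.0541     0.8649]
  [   0.6486     1.1892     1.6937]
First solve x = (I − A)⁻¹ d = adj(I−A)·d / det(I−A); in particular x_1 = (0.5625·235 + 0.3375·45 + 0.3125·150) / 0.346875 = 194.25 / 0.346875 = 560.0000.
Intermediate flow from 3 to 1: z_31 = a_31 · x_1 = 0.15 × 194.25 / 0.346875 = 29.1375 / 0.346875 = 84.00.

z_31 = 84.00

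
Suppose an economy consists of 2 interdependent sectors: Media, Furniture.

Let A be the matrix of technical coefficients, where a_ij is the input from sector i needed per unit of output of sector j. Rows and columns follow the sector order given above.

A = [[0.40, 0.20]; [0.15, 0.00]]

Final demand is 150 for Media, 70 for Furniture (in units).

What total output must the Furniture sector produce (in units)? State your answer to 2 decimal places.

I − A =
  [   0.60    -0.20]
  [  -0.15     1.00]
det(I−A) = (0.60)(1.00) − (-0.20)(-0.15) = 0.5700
adj(I−A) = [[1.00, 0.20], [0.15, 0.60]]
(I − A)⁻¹ = adj(I−A) / det(I−A) ≈
  [   1.7544     0.3509]
  [   0.2632     1.0526]
x = (I − A)⁻¹ d = adj(I−A)·d / det(I−A), with det(I−A) = 0.5700:
  x_M = (1.00·150 + 0.20·70) / 0.5700 = 164.00 / 0.5700 ≈ 287.72
  x_F = (0.15·150 + 0.60·70) / 0.5700 = 64.50 / 0.5700 ≈ 113.16

x_F = 113.16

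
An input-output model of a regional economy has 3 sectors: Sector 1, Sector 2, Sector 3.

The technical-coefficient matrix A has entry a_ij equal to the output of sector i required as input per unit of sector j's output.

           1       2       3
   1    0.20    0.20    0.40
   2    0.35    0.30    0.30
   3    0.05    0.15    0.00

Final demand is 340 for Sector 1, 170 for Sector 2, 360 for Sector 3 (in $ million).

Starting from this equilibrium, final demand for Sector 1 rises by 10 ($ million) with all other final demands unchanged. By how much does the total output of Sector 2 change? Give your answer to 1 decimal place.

Δx_2 = 8.8

I − A =
  [   0.80    -0.20    -0.40]
  [  -0.35     0.70    -0.30]
  [  -0.05    -0.15     1.00]
Cofactors of I−A, C_ij = (−1)^(i+j)·(minor ij) (rows/columns in the sector order above):
  C_11 = (0.70)(1.00) − (-0.30)(-0.15) = 0.6550
  C_12 = −[(-0.35)(1.00) − (-0.30)(-0.05)] = 0.3650
  C_13 = (-0.35)(-0.15) − (0.70)(-0.05) = 0.0875
  C_21 = −[(-0.20)(1.00) − (-0.40)(-0.15)] = 0.2600
  C_22 = (0.80)(1.00) − (-0.40)(-0.05) = 0.7800
  C_23 = −[(0.80)(-0.15) − (-0.20)(-0.05)] = 0.1300
  C_31 = (-0.20)(-0.30) − (-0.40)(0.70) = 0.3400
  C_32 = −[(0.80)(-0.30) − (-0.40)(-0.35)] = 0.3800
  C_33 = (0.80)(0.70) − (-0.20)(-0.35) = 0.4900
det(I−A) = Σ_j (I−A)_1j·C_1j = (0.80)(0.6550) + (-0.20)(0.3650) + (-0.40)(0.0875) = 0.4160
adj(I−A) = Cᵀ =
  [ 0.6550   0.2600   0.3400]
  [ 0.3650   0.7800   0.3800]
  [ 0.0875   0.1300   0.4900]
(I − A)⁻¹ = adj(I−A) / det(I−A) ≈
  [   1.5745     0.6250     0.8173]
  [   0.8774     1.8750     0.9135]
  [   0.2103     0.3125     1.1779]
Δx = (I − A)⁻¹ Δd with Δd having +10 in the Sector 1 component and 0 elsewhere.
So Δx_2 = L_21 · (+10), where L_21 = adj(I−A)_21 / det(I−A) = 0.3650 / 0.4160.
Δx_2 = 0.3650 × (+10) / 0.4160 = 3.65 / 0.4160 ≈ 8.8.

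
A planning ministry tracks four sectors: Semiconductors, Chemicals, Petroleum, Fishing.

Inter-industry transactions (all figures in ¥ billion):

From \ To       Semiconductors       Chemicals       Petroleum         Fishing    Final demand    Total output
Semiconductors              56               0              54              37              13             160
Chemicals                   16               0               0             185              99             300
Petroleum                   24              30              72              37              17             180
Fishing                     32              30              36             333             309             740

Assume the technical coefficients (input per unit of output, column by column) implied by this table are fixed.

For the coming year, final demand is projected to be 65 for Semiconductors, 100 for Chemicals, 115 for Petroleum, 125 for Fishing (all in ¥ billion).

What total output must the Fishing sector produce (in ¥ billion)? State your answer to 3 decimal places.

x_4 = 512.582

Technical coefficients a_ij = z_ij / X_j:
  a_11 = 56/160 = 0.35, a_21 = 16/160 = 0.10, a_31 = 24/160 = 0.15, a_41 = 32/160 = 0.20
  a_12 = 0/300 = 0.00, a_22 = 0/300 = 0.00, a_32 = 30/300 = 0.10, a_42 = 30/300 = 0.10
  a_13 = 54/180 = 0.30, a_23 = 0/180 = 0.00, a_33 = 72/180 = 0.40, a_43 = 36/180 = 0.20
  a_14 = 37/740 = 0.05, a_24 = 185/740 = 0.25, a_34 = 37/740 = 0.05, a_44 = 333/740 = 0.45
I − A =
  [   0.65     0.00    -0.30    -0.05]
  [  -0.10     1.00     0.00    -0.25]
  [  -0.15    -0.10     0.60    -0.05]
  [  -0.20    -0.10    -0.20     0.55]
Compute the cofactors C_ij = (−1)^(i+j)·(3×3 minor ij) of I−A; the adjugate is their transpose:
adj(I−A) = Cᵀ =
  [ 0.30000   0.02200   0.16750   0.05250]
  [ 0.06950   0.17275   0.06500   0.09075]
  [ 0.09975   0.03875   0.33075   0.05675]
  [ 0.15800   0.05350   0.19300   0.34200]
det(I−A) = Σ_j (I−A)_1j·C_1j = (0.65)(0.30000) + (0.00)(0.06950) + (-0.30)(0.09975) + (-0.05)(0.15800) = 0.157175
(I − A)⁻¹ = adj(I−A) / det(I−A) ≈
  [   1.9087     0.1400     1.0657     0.3340]
  [   0.4422     1.0991     0.4136     0.5774]
  [   0.6346     0.2465     2.1043     0.3611]
  [   1.0052     0.3404     1.2279     2.1759]
x = (I − A)⁻¹ d = adj(I−A)·d / det(I−A), with det(I−A) = 0.157175:
  x_1 = (0.30000·65 + 0.02200·100 + 0.16750·115 + 0.05250·125) / 0.157175 = 47.525 / 0.157175 ≈ 302.370
  x_2 = (0.06950·65 + 0.17275·100 + 0.06500·115 + 0.09075·125) / 0.157175 = 40.61125 / 0.157175 ≈ 258.382
  x_3 = (0.09975·65 + 0.03875·100 + 0.33075·115 + 0.05675·125) / 0.157175 = 55.48875 / 0.157175 ≈ 353.038
  x_4 = (0.15800·65 + 0.05350·100 + 0.19300·115 + 0.34200·125) / 0.157175 = 80.565 / 0.157175 ≈ 512.582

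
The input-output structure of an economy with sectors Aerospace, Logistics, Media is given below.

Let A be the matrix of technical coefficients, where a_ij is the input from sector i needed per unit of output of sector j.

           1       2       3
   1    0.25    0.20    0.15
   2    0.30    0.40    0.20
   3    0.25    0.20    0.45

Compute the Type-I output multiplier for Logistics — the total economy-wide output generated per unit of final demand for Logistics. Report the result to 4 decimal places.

m_2 = 5.0000

I − A =
  [   0.75    -0.20    -0.15]
  [  -0.30     0.60    -0.20]
  [  -0.25    -0.20     0.55]
Cofactors of I−A, C_ij = (−1)^(i+j)·(minor ij) (rows/columns in the sector order above):
  C_11 = (0.60)(0.55) − (-0.20)(-0.20) = 0.2900
  C_12 = −[(-0.30)(0.55) − (-0.20)(-0.25)] = 0.2150
  C_13 = (-0.30)(-0.20) − (0.60)(-0.25) = 0.2100
  C_21 = −[(-0.20)(0.55) − (-0.15)(-0.20)] = 0.1400
  C_22 = (0.75)(0.55) − (-0.15)(-0.25) = 0.3750
  C_23 = −[(0.75)(-0.20) − (-0.20)(-0.25)] = 0.2000
  C_31 = (-0.20)(-0.20) − (-0.15)(0.60) = 0.1300
  C_32 = −[(0.75)(-0.20) − (-0.15)(-0.30)] = 0.1950
  C_33 = (0.75)(0.60) − (-0.20)(-0.30) = 0.3900
det(I−A) = Σ_j (I−A)_1j·C_1j = (0.75)(0.2900) + (-0.20)(0.2150) + (-0.15)(0.2100) = 0.1430
adj(I−A) = Cᵀ =
  [ 0.2900   0.1400   0.1300]
  [ 0.2150   0.3750   0.1950]
  [ 0.2100   0.2000   0.3900]
(I − A)⁻¹ = adj(I−A) / det(I−A) ≈
  [   2.02797     0.97902     0.90909]
  [   1.50350     2.62238     1.36364]
  [   1.46853     1.39860     2.72727]
The output multiplier for sector j is the column-j sum of the Leontief inverse (I − A)⁻¹ = adj(I−A) / det(I−A).
Column 2 of adj(I−A): (0.1400, 0.3750, 0.2000); det(I−A) = 0.1430.
m_2 = (0.1400 + 0.3750 + 0.2000) / 0.1430 = 0.715 / 0.1430 = 5.0000.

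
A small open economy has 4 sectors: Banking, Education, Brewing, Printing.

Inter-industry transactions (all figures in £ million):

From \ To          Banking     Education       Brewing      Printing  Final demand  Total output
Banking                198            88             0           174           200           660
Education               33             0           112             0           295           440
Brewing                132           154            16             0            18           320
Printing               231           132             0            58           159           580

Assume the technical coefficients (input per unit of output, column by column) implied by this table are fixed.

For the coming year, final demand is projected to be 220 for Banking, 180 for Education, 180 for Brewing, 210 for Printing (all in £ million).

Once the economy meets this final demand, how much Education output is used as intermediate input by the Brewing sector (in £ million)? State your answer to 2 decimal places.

Technical coefficients a_ij = z_ij / X_j:
  a_11 = 198/660 = 0.30, a_21 = 33/660 = 0.05, a_31 = 132/660 = 0.20, a_41 = 231/660 = 0.35
  a_12 = 88/440 = 0.20, a_22 = 0/440 = 0.00, a_32 = 154/440 = 0.35, a_42 = 132/440 = 0.30
  a_13 = 0/320 = 0.00, a_23 = 112/320 = 0.35, a_33 = 16/320 = 0.05, a_43 = 0/320 = 0.00
  a_14 = 174/580 = 0.30, a_24 = 0/580 = 0.00, a_34 = 0/580 = 0.00, a_44 = 58/580 = 0.10
I − A =
  [   0.70    -0.20     0.00    -0.30]
  [  -0.05     1.00    -0.35     0.00]
  [  -0.20    -0.35     0.95     0.00]
  [  -0.35    -0.30     0.00     0.90]
Compute the cofactors C_ij = (−1)^(i+j)·(3×3 minor ij) of I−A; the adjugate is their transpose:
adj(I−A) = Cᵀ =
  [ 0.744750   0.256500   0.094500   0.248250]
  [ 0.105750   0.498750   0.183750   0.035250]
  [ 0.195750   0.237750   0.511500   0.065250]
  [ 0.324875   0.266000   0.098000   0.555750]
det(I−A) = Σ_j (I−A)_1j·C_1j = (0.70)(0.744750) + (-0.20)(0.105750) + (0.00)(0.195750) + (-0.30)(0.324875) = 0.4027125
(I − A)⁻¹ = adj(I−A) / det(I−A) ≈
  [   1.8493     0.6369     0.2347     0.6164]
  [   0.2626     1.2385     0.4563     0.0875]
  [   0.4861     0.5904     1.2701     0.1620]
  [   0.8067     0.6605     0.2433     1.3800]
First solve x = (I − A)⁻¹ d = adj(I−A)·d / det(I−A); in particular x_3 = (0.195750·220 + 0.237750·180 + 0.511500·180 + 0.065250·210) / 0.4027125 = 191.6325 / 0.4027125 ≈ 475.8544.
Intermediate flow from 2 to 3: z_23 = a_23 · x_3 = 0.35 × 191.6325 / 0.4027125 = 67.071375 / 0.4027125 ≈ 166.55.

z_23 = 166.55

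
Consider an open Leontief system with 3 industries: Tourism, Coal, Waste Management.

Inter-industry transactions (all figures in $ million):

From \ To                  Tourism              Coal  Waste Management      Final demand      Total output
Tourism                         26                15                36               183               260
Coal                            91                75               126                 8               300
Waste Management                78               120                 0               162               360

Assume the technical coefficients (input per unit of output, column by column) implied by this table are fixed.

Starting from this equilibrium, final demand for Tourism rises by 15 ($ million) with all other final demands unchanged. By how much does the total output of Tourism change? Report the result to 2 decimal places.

Δx_1 = 18.68

Technical coefficients a_ij = z_ij / X_j:
  a_11 = 26/260 = 0.10, a_21 = 91/260 = 0.35, a_31 = 78/260 = 0.30
  a_12 = 15/300 = 0.05, a_22 = 75/300 = 0.25, a_32 = 120/300 = 0.40
  a_13 = 36/360 = 0.10, a_23 = 126/360 = 0.35, a_33 = 0/360 = 0.00
I − A =
  [   0.90    -0.05    -0.10]
  [  -0.35     0.75    -0.35]
  [  -0.30    -0.40     1.00]
Cofactors of I−A, C_ij = (−1)^(i+j)·(minor ij) (rows/columns in the sector order above):
  C_11 = (0.75)(1.00) − (-0.35)(-0.40) = 0.6100
  C_12 = −[(-0.35)(1.00) − (-0.35)(-0.30)] = 0.4550
  C_13 = (-0.35)(-0.40) − (0.75)(-0.30) = 0.3650
  C_21 = −[(-0.05)(1.00) − (-0.10)(-0.40)] = 0.0900
  C_22 = (0.90)(1.00) − (-0.10)(-0.30) = 0.8700
  C_23 = −[(0.90)(-0.40) − (-0.05)(-0.30)] = 0.3750
  C_31 = (-0.05)(-0.35) − (-0.10)(0.75) = 0.0925
  C_32 = −[(0.90)(-0.35) − (-0.10)(-0.35)] = 0.3500
  C_33 = (0.90)(0.75) − (-0.05)(-0.35) = 0.6575
det(I−A) = Σ_j (I−A)_1j·C_1j = (0.90)(0.6100) + (-0.05)(0.4550) + (-0.10)(0.3650) = 0.48975
adj(I−A) = Cᵀ =
  [ 0.6100   0.0900   0.0925]
  [ 0.4550   0.8700   0.3500]
  [ 0.3650   0.3750   0.6575]
(I − A)⁻¹ = adj(I−A) / det(I−A) ≈
  [   1.2455     0.1838     0.1889]
  [   0.9290     1.7764     0.7147]
  [   0.7453     0.7657     1.3425]
Δx = (I − A)⁻¹ Δd with Δd having +15 in the Tourism component and 0 elsewhere.
So Δx_1 = L_11 · (+15), where L_11 = adj(I−A)_11 / det(I−A) = 0.6100 / 0.48975.
Δx_1 = 0.6100 × (+15) / 0.48975 = 9.15 / 0.48975 ≈ 18.68.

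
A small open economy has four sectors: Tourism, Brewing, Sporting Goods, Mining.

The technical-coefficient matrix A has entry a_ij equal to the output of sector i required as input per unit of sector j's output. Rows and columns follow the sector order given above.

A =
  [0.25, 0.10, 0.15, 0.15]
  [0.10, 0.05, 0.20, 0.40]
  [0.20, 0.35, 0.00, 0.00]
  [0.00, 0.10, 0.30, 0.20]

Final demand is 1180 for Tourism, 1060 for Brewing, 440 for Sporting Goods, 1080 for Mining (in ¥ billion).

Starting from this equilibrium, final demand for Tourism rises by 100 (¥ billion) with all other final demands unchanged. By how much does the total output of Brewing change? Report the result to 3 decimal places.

I − A =
  [   0.75    -0.10    -0.15    -0.15]
  [  -0.10     0.95    -0.20    -0.40]
  [  -0.20    -0.35     1.00     0.00]
  [   0.00    -0.10    -0.30     0.80]
Compute the cofactors C_ij = (−1)^(i+j)·(3×3 minor ij) of I−A; the adjugate is their transpose:
adj(I−A) = Cᵀ =
  [ 0.62200   0.15275   0.18175   0.19300]
  [ 0.13600   0.56700   0.22650   0.30900]
  [ 0.17200   0.22900   0.53050   0.14675]
  [ 0.08150   0.15675   0.22725   0.61225]
det(I−A) = Σ_j (I−A)_1j·C_1j = (0.75)(0.62200) + (-0.10)(0.13600) + (-0.15)(0.17200) + (-0.15)(0.08150) = 0.414875
(I − A)⁻¹ = adj(I−A) / det(I−A) ≈
  [   1.4992     0.3682     0.4381     0.4652]
  [   0.3278     1.3667     0.5459     0.7448]
  [   0.4146     0.5520     1.2787     0.3537]
  [   0.1964     0.3778     0.5478     1.4757]
Δx = (I − A)⁻¹ Δd with Δd having +100 in the Tourism component and 0 elsewhere.
So Δx_B = L_BT · (+100), where L_BT = adj(I−A)_BT / det(I−A) = 0.13600 / 0.414875.
Δx_B = 0.13600 × (+100) / 0.414875 = 13.60 / 0.414875 ≈ 32.781.

Δx_B = 32.781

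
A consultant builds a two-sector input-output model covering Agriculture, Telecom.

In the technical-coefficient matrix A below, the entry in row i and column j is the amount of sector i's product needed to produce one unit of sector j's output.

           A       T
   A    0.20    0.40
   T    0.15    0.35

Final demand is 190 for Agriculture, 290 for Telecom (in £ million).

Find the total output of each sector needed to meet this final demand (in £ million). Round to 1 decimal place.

x_A = 520.7, x_T = 566.3

I − A =
  [   0.80    -0.40]
  [  -0.15     0.65]
det(I−A) = (0.80)(0.65) − (-0.40)(-0.15) = 0.4600
adj(I−A) = [[0.65, 0.40], [0.15, 0.80]]
(I − A)⁻¹ = adj(I−A) / det(I−A) ≈
  [   1.4130     0.8696]
  [   0.3261     1.7391]
x = (I − A)⁻¹ d = adj(I−A)·d / det(I−A), with det(I−A) = 0.4600:
  x_A = (0.65·190 + 0.40·290) / 0.4600 = 239.50 / 0.4600 ≈ 520.7
  x_T = (0.15·190 + 0.80·290) / 0.4600 = 260.50 / 0.4600 ≈ 566.3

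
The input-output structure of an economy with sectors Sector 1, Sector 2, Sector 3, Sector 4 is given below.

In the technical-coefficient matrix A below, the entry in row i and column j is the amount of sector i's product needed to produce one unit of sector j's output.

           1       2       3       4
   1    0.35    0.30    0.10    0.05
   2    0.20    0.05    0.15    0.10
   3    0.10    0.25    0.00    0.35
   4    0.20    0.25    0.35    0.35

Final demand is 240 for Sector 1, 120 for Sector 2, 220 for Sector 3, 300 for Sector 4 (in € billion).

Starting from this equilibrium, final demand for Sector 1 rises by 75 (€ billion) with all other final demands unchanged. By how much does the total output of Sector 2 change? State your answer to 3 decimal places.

I − A =
  [   0.65    -0.30    -0.10    -0.05]
  [  -0.20     0.95    -0.15    -0.10]
  [  -0.10    -0.25     1.00    -0.35]
  [  -0.20    -0.25    -0.35     0.65]
Compute the cofactors C_ij = (−1)^(i+j)·(3×3 minor ij) of I−A; the adjugate is their transpose:
adj(I−A) = Cᵀ =
  [ 0.429875   0.200125   0.117500   0.127125]
  [ 0.149250   0.317625   0.103125   0.115875]
  [ 0.180750   0.201750   0.328125   0.221625]
  [ 0.287000   0.292375   0.252500   0.514125]
det(I−A) = Σ_j (I−A)_1j·C_1j = (0.65)(0.429875) + (-0.30)(0.149250) + (-0.10)(0.180750) + (-0.05)(0.287000) = 0.20221875
(I − A)⁻¹ = adj(I−A) / det(I−A) ≈
  [   2.1258     0.9896     0.5811     0.6287]
  [   0.7381     1.5707     0.5100     0.5730]
  [   0.8938     0.9977     1.6226     1.0960]
  [   1.4193     1.4458     1.2486     2.5424]
Δx = (I − A)⁻¹ Δd with Δd having +75 in the Sector 1 component and 0 elsewhere.
So Δx_2 = L_21 · (+75), where L_21 = adj(I−A)_21 / det(I−A) = 0.149250 / 0.20221875.
Δx_2 = 0.149250 × (+75) / 0.20221875 = 11.19375 / 0.20221875 ≈ 55.355.

Δx_2 = 55.355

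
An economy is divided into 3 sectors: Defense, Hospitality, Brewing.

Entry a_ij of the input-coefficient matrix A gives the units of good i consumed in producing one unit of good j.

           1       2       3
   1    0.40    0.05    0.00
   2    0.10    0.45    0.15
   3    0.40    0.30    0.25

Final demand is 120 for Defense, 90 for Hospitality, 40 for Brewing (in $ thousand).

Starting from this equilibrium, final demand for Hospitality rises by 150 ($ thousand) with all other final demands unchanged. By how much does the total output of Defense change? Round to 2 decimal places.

I − A =
  [   0.60    -0.05     0.00]
  [  -0.10     0.55    -0.15]
  [  -0.40    -0.30     0.75]
Cofactors of I−A, C_ij = (−1)^(i+j)·(minor ij) (rows/columns in the sector order above):
  C_11 = (0.55)(0.75) − (-0.15)(-0.30) = 0.3675
  C_12 = −[(-0.10)(0.75) − (-0.15)(-0.40)] = 0.1350
  C_13 = (-0.10)(-0.30) − (0.55)(-0.40) = 0.2500
  C_21 = −[(-0.05)(0.75) − (0.00)(-0.30)] = 0.0375
  C_22 = (0.60)(0.75) − (0.00)(-0.40) = 0.4500
  C_23 = −[(0.60)(-0.30) − (-0.05)(-0.40)] = 0.2000
  C_31 = (-0.05)(-0.15) − (0.00)(0.55) = 0.0075
  C_32 = −[(0.60)(-0.15) − (0.00)(-0.10)] = 0.0900
  C_33 = (0.60)(0.55) − (-0.05)(-0.10) = 0.3250
det(I−A) = Σ_j (I−A)_1j·C_1j = (0.60)(0.3675) + (-0.05)(0.1350) + (0.00)(0.2500) = 0.21375
adj(I−A) = Cᵀ =
  [ 0.3675   0.0375   0.0075]
  [ 0.1350   0.4500   0.0900]
  [ 0.2500   0.2000   0.3250]
(I − A)⁻¹ = adj(I−A) / det(I−A) ≈
  [   1.7193     0.1754     0.0351]
  [   0.6316     2.1053     0.4211]
  [   1.1696     0.9357     1.5205]
Δx = (I − A)⁻¹ Δd with Δd having +150 in the Hospitality component and 0 elsewhere.
So Δx_1 = L_12 · (+150), where L_12 = adj(I−A)_12 / det(I−A) = 0.0375 / 0.21375.
Δx_1 = 0.0375 × (+150) / 0.21375 = 5.625 / 0.21375 ≈ 26.32.

Δx_1 = 26.32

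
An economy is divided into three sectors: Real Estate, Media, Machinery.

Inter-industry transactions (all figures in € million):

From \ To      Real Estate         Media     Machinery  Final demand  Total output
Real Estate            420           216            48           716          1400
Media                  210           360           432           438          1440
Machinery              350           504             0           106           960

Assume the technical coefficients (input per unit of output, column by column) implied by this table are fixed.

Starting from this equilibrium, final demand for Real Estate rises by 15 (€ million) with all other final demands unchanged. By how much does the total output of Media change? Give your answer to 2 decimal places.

Δx_2 = 10.84

Technical coefficients a_ij = z_ij / X_j:
  a_11 = 420/1400 = 0.30, a_21 = 210/1400 = 0.15, a_31 = 350/1400 = 0.25
  a_12 = 216/1440 = 0.15, a_22 = 360/1440 = 0.25, a_32 = 504/1440 = 0.35
  a_13 = 48/960 = 0.05, a_23 = 432/960 = 0.45, a_33 = 0/960 = 0.00
I − A =
  [   0.70    -0.15    -0.05]
  [  -0.15     0.75    -0.45]
  [  -0.25    -0.35     1.00]
Cofactors of I−A, C_ij = (−1)^(i+j)·(minor ij) (rows/columns in the sector order above):
  C_11 = (0.75)(1.00) − (-0.45)(-0.35) = 0.5925
  C_12 = −[(-0.15)(1.00) − (-0.45)(-0.25)] = 0.2625
  C_13 = (-0.15)(-0.35) − (0.75)(-0.25) = 0.2400
  C_21 = −[(-0.15)(1.00) − (-0.05)(-0.35)] = 0.1675
  C_22 = (0.70)(1.00) − (-0.05)(-0.25) = 0.6875
  C_23 = −[(0.70)(-0.35) − (-0.15)(-0.25)] = 0.2825
  C_31 = (-0.15)(-0.45) − (-0.05)(0.75) = 0.1050
  C_32 = −[(0.70)(-0.45) − (-0.05)(-0.15)] = 0.3225
  C_33 = (0.70)(0.75) − (-0.15)(-0.15) = 0.5025
det(I−A) = Σ_j (I−A)_1j·C_1j = (0.70)(0.5925) + (-0.15)(0.2625) + (-0.05)(0.2400) = 0.363375
adj(I−A) = Cᵀ =
  [ 0.5925   0.1675   0.1050]
  [ 0.2625   0.6875   0.3225]
  [ 0.2400   0.2825   0.5025]
(I − A)⁻¹ = adj(I−A) / det(I−A) ≈
  [   1.6305     0.4610     0.2890]
  [   0.7224     1.8920     0.8875]
  [   0.6605     0.7774     1.3829]
Δx = (I − A)⁻¹ Δd with Δd having +15 in the Real Estate component and 0 elsewhere.
So Δx_2 = L_21 · (+15), where L_21 = adj(I−A)_21 / det(I−A) = 0.2625 / 0.363375.
Δx_2 = 0.2625 × (+15) / 0.363375 = 3.9375 / 0.363375 ≈ 10.84.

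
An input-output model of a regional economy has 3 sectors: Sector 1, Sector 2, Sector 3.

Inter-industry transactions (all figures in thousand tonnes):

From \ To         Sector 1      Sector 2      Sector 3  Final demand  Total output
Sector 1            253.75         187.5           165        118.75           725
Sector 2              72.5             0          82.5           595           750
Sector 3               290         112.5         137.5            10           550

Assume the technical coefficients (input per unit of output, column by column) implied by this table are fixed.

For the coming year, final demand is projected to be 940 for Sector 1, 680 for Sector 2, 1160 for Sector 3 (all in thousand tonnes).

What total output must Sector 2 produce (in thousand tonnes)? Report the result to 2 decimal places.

x_2 = 1667.70

Technical coefficients a_ij = z_ij / X_j:
  a_11 = 253.75/725 = 0.35, a_21 = 72.5/725 = 0.10, a_31 = 290/725 = 0.40
  a_12 = 187.5/750 = 0.25, a_22 = 0/750 = 0.00, a_32 = 112.5/750 = 0.15
  a_13 = 165/550 = 0.30, a_23 = 82.5/550 = 0.15, a_33 = 137.5/550 = 0.25
I − A =
  [   0.65    -0.25    -0.30]
  [  -0.10     1.00    -0.15]
  [  -0.40    -0.15     0.75]
Cofactors of I−A, C_ij = (−1)^(i+j)·(minor ij) (rows/columns in the sector order above):
  C_11 = (1.00)(0.75) − (-0.15)(-0.15) = 0.7275
  C_12 = −[(-0.10)(0.75) − (-0.15)(-0.40)] = 0.1350
  C_13 = (-0.10)(-0.15) − (1.00)(-0.40) = 0.4150
  C_21 = −[(-0.25)(0.75) − (-0.30)(-0.15)] = 0.2325
  C_22 = (0.65)(0.75) − (-0.30)(-0.40) = 0.3675
  C_23 = −[(0.65)(-0.15) − (-0.25)(-0.40)] = 0.1975
  C_31 = (-0.25)(-0.15) − (-0.30)(1.00) = 0.3375
  C_32 = −[(0.65)(-0.15) − (-0.30)(-0.10)] = 0.1275
  C_33 = (0.65)(1.00) − (-0.25)(-0.10) = 0.6250
det(I−A) = Σ_j (I−A)_1j·C_1j = (0.65)(0.7275) + (-0.25)(0.1350) + (-0.30)(0.4150) = 0.314625
adj(I−A) = Cᵀ =
  [ 0.7275   0.2325   0.3375]
  [ 0.1350   0.3675   0.1275]
  [ 0.4150   0.1975   0.6250]
(I − A)⁻¹ = adj(I−A) / det(I−A) ≈
  [   2.3123     0.7390     1.0727]
  [   0.4291     1.1681     0.4052]
  [   1.3190     0.6277     1.9865]
x = (I − A)⁻¹ d = adj(I−A)·d / det(I−A), with det(I−A) = 0.314625:
  x_1 = (0.7275·940 + 0.2325·680 + 0.3375·1160) / 0.314625 = 1233.45 / 0.314625 ≈ 3920.38
  x_2 = (0.1350·940 + 0.3675·680 + 0.1275·1160) / 0.314625 = 524.70 / 0.314625 ≈ 1667.70
  x_3 = (0.4150·940 + 0.1975·680 + 0.6250·1160) / 0.314625 = 1249.40 / 0.314625 ≈ 3971.08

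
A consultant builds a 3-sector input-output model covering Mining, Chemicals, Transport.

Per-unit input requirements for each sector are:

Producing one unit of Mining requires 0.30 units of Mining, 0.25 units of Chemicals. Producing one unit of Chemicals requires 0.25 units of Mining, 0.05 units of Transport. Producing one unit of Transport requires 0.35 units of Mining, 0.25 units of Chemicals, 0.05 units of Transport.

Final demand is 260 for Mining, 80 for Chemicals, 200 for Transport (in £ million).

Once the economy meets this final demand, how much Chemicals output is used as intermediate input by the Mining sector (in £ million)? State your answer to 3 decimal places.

z_21 = 146.266

I − A =
  [   0.70    -0.25    -0.35]
  [  -0.25     1.00    -0.25]
  [   0.00    -0.05     0.95]
Cofactors of I−A, C_ij = (−1)^(i+j)·(minor ij) (rows/columns in the sector order above):
  C_11 = (1.00)(0.95) − (-0.25)(-0.05) = 0.9375
  C_12 = −[(-0.25)(0.95) − (-0.25)(0.00)] = 0.2375
  C_13 = (-0.25)(-0.05) − (1.00)(0.00) = 0.0125
  C_21 = −[(-0.25)(0.95) − (-0.35)(-0.05)] = 0.2550
  C_22 = (0.70)(0.95) − (-0.35)(0.00) = 0.6650
  C_23 = −[(0.70)(-0.05) − (-0.25)(0.00)] = 0.0350
  C_31 = (-0.25)(-0.25) − (-0.35)(1.00) = 0.4125
  C_32 = −[(0.70)(-0.25) − (-0.35)(-0.25)] = 0.2625
  C_33 = (0.70)(1.00) − (-0.25)(-0.25) = 0.6375
det(I−A) = Σ_j (I−A)_1j·C_1j = (0.70)(0.9375) + (-0.25)(0.2375) + (-0.35)(0.0125) = 0.5925
adj(I−A) = Cᵀ =
  [ 0.9375   0.2550   0.4125]
  [ 0.2375   0.6650   0.2625]
  [ 0.0125   0.0350   0.6375]
(I − A)⁻¹ = adj(I−A) / det(I−A) ≈
  [   1.5823     0.4304     0.6962]
  [   0.4008     1.1224     0.4430]
  [   0.0211     0.0591     1.0759]
First solve x = (I − A)⁻¹ d = adj(I−A)·d / det(I−A); in particular x_1 = (0.9375·260 + 0.2550·80 + 0.4125·200) / 0.5925 = 346.65 / 0.5925 ≈ 585.06329.
Intermediate flow from 2 to 1: z_21 = a_21 · x_1 = 0.25 × 346.65 / 0.5925 = 86.6625 / 0.5925 ≈ 146.266.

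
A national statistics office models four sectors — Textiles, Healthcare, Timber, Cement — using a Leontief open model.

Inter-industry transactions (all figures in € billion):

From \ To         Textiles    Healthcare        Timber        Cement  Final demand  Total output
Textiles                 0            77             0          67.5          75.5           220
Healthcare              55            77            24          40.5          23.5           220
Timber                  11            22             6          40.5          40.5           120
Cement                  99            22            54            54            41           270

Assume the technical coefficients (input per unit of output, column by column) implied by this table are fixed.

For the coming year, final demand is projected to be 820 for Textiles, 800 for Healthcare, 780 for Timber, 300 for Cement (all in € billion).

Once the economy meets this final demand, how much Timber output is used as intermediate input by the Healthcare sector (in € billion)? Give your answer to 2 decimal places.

z_32 = 390.38

Technical coefficients a_ij = z_ij / X_j:
  a_11 = 0/220 = 0.00, a_21 = 55/220 = 0.25, a_31 = 11/220 = 0.05, a_41 = 99/220 = 0.45
  a_12 = 77/220 = 0.35, a_22 = 77/220 = 0.35, a_32 = 22/220 = 0.10, a_42 = 22/220 = 0.10
  a_13 = 0/120 = 0.00, a_23 = 24/120 = 0.20, a_33 = 6/120 = 0.05, a_43 = 54/120 = 0.45
  a_14 = 67.5/270 = 0.25, a_24 = 40.5/270 = 0.15, a_34 = 40.5/270 = 0.15, a_44 = 54/270 = 0.20
I − A =
  [   1.00    -0.35     0.00    -0.25]
  [  -0.25     0.65    -0.20    -0.15]
  [  -0.05    -0.10     0.95    -0.15]
  [  -0.45    -0.10    -0.45     0.80]
Compute the cofactors C_ij = (−1)^(i+j)·(3×3 minor ij) of I−A; the adjugate is their transpose:
adj(I−A) = Cᵀ =
  [ 0.410125   0.277375   0.157750   0.209750]
  [ 0.262125   0.580000   0.233125   0.234375]
  [ 0.099625   0.122625   0.332000   0.116375]
  [ 0.319500   0.297500   0.304625   0.510875]
det(I−A) = Σ_j (I−A)_1j·C_1j = (1.00)(0.410125) + (-0.35)(0.262125) + (0.00)(0.099625) + (-0.25)(0.319500) = 0.23850625
(I − A)⁻¹ = adj(I−A) / det(I−A) ≈
  [   1.7196     1.1630     0.6614     0.8794]
  [   1.0990     2.4318     0.9774     0.9827]
  [   0.4177     0.5141     1.3920     0.4879]
  [   1.3396     1.2473     1.2772     2.1420]
First solve x = (I − A)⁻¹ d = adj(I−A)·d / det(I−A); in particular x_2 = (0.262125·820 + 0.580000·800 + 0.233125·780 + 0.234375·300) / 0.23850625 = 931.0925 / 0.23850625 ≈ 3903.8495.
Intermediate flow from 3 to 2: z_32 = a_32 · x_2 = 0.10 × 931.0925 / 0.23850625 = 93.10925 / 0.23850625 ≈ 390.38.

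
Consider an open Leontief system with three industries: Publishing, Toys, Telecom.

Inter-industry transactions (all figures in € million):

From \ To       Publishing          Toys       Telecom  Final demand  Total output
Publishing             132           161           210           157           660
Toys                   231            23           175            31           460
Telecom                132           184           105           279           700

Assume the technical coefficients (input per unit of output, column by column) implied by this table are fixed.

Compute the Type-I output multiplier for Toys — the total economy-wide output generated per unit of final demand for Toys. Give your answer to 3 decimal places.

Technical coefficients a_ij = z_ij / X_j:
  a_11 = 132/660 = 0.20, a_21 = 231/660 = 0.35, a_31 = 132/660 = 0.20
  a_12 = 161/460 = 0.35, a_22 = 23/460 = 0.05, a_32 = 184/460 = 0.40
  a_13 = 210/700 = 0.30, a_23 = 175/700 = 0.25, a_33 = 105/700 = 0.15
I − A =
  [   0.80    -0.35    -0.30]
  [  -0.35     0.95    -0.25]
  [  -0.20    -0.40     0.85]
Cofactors of I−A, C_ij = (−1)^(i+j)·(minor ij) (rows/columns in the sector order above):
  C_11 = (0.95)(0.85) − (-0.25)(-0.40) = 0.7075
  C_12 = −[(-0.35)(0.85) − (-0.25)(-0.20)] = 0.3475
  C_13 = (-0.35)(-0.40) − (0.95)(-0.20) = 0.3300
  C_21 = −[(-0.35)(0.85) − (-0.30)(-0.40)] = 0.4175
  C_22 = (0.80)(0.85) − (-0.30)(-0.20) = 0.6200
  C_23 = −[(0.80)(-0.40) − (-0.35)(-0.20)] = 0.3900
  C_31 = (-0.35)(-0.25) − (-0.30)(0.95) = 0.3725
  C_32 = −[(0.80)(-0.25) − (-0.30)(-0.35)] = 0.3050
  C_33 = (0.80)(0.95) − (-0.35)(-0.35) = 0.6375
det(I−A) = Σ_j (I−A)_1j·C_1j = (0.80)(0.7075) + (-0.35)(0.3475) + (-0.30)(0.3300) = 0.345375
adj(I−A) = Cᵀ =
  [ 0.7075   0.4175   0.3725]
  [ 0.3475   0.6200   0.3050]
  [ 0.3300   0.3900   0.6375]
(I − A)⁻¹ = adj(I−A) / det(I−A) ≈
  [   2.0485     1.2088     1.0785]
  [   1.0062     1.7952     0.8831]
  [   0.9555     1.1292     1.8458]
The output multiplier for sector j is the column-j sum of the Leontief inverse (I − A)⁻¹ = adj(I−A) / det(I−A).
Column 2 of adj(I−A): (0.4175, 0.6200, 0.3900); det(I−A) = 0.345375.
m_2 = (0.4175 + 0.6200 + 0.3900) / 0.345375 = 1.4275 / 0.345375 ≈ 4.133.

m_2 = 4.133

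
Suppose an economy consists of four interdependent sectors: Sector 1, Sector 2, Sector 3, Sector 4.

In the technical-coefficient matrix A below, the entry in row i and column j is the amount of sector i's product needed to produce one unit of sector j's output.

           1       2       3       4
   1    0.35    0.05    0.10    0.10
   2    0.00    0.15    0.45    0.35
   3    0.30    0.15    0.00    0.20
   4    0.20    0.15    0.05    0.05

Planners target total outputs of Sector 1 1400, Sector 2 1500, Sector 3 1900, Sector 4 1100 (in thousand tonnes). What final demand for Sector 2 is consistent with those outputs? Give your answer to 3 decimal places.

d_2 = 35.000

I − A =
  [   0.65    -0.05    -0.10    -0.10]
  [   0.00     0.85    -0.45    -0.35]
  [  -0.30    -0.15     1.00    -0.20]
  [  -0.20    -0.15    -0.05     0.95]
d = (I − A) x:
  d_1 = (+0.65)·1400 + (-0.05)·1500 + (-0.10)·1900 + (-0.10)·1100 = 535.000
  d_2 = (+0.00)·1400 + (+0.85)·1500 + (-0.45)·1900 + (-0.35)·1100 = 35.000
  d_3 = (-0.30)·1400 + (-0.15)·1500 + (+1.00)·1900 + (-0.20)·1100 = 1035.000
  d_4 = (-0.20)·1400 + (-0.15)·1500 + (-0.05)·1900 + (+0.95)·1100 = 445.000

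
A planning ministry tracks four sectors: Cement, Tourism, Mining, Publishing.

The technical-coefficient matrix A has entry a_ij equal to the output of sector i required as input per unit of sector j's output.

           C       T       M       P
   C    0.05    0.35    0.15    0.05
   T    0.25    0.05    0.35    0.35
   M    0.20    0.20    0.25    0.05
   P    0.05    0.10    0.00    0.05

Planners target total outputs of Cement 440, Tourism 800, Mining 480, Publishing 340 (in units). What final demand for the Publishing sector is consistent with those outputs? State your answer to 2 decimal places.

d_P = 221.00

I − A =
  [   0.95    -0.35    -0.15    -0.05]
  [  -0.25     0.95    -0.35    -0.35]
  [  -0.20    -0.20     0.75    -0.05]
  [  -0.05    -0.10     0.00     0.95]
d = (I − A) x:
  d_C = (+0.95)·440 + (-0.35)·800 + (-0.15)·480 + (-0.05)·340 = 49.00
  d_T = (-0.25)·440 + (+0.95)·800 + (-0.35)·480 + (-0.35)·340 = 363.00
  d_M = (-0.20)·440 + (-0.20)·800 + (+0.75)·480 + (-0.05)·340 = 95.00
  d_P = (-0.05)·440 + (-0.10)·800 + (+0.00)·480 + (+0.95)·340 = 221.00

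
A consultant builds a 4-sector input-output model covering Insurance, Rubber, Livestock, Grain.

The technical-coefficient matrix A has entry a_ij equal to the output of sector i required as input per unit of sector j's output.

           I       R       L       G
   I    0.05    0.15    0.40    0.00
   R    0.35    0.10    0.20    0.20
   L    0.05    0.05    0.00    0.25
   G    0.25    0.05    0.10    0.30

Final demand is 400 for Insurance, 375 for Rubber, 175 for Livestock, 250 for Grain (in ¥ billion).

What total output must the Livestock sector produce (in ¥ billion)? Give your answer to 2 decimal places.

I − A =
  [   0.95    -0.15    -0.40     0.00]
  [  -0.35     0.90    -0.20    -0.20]
  [  -0.05    -0.05     1.00    -0.25]
  [  -0.25    -0.05    -0.10     0.70]
Compute the cofactors C_ij = (−1)^(i+j)·(3×3 minor ij) of I−A; the adjugate is their transpose:
adj(I−A) = Cᵀ =
  [ 0.587000   0.120250   0.272000   0.131500]
  [ 0.306750   0.602250   0.270000   0.268500]
  [ 0.106375   0.059750   0.544750   0.211625]
  [ 0.246750   0.094500   0.194250   0.766500]
det(I−A) = Σ_j (I−A)_1j·C_1j = (0.95)(0.587000) + (-0.15)(0.306750) + (-0.40)(0.106375) + (0.00)(0.246750) = 0.4690875
(I − A)⁻¹ = adj(I−A) / det(I−A) ≈
  [   1.2514     0.2563     0.5798     0.2803]
  [   0.6539     1.2839     0.5756     0.5724]
  [   0.2268     0.1274     1.1613     0.4511]
  [   0.5260     0.2015     0.4141     1.6340]
x = (I − A)⁻¹ d = adj(I−A)·d / det(I−A), with det(I−A) = 0.4690875:
  x_I = (0.587000·400 + 0.120250·375 + 0.272000·175 + 0.131500·250) / 0.4690875 = 360.36875 / 0.4690875 ≈ 768.23
  x_R = (0.306750·400 + 0.602250·375 + 0.270000·175 + 0.268500·250) / 0.4690875 = 462.91875 / 0.4690875 ≈ 986.85
  x_L = (0.106375·400 + 0.059750·375 + 0.544750·175 + 0.211625·250) / 0.4690875 = 213.19375 / 0.4690875 ≈ 454.49
  x_G = (0.246750·400 + 0.094500·375 + 0.194250·175 + 0.766500·250) / 0.4690875 = 359.75625 / 0.4690875 ≈ 766.93

x_L = 454.49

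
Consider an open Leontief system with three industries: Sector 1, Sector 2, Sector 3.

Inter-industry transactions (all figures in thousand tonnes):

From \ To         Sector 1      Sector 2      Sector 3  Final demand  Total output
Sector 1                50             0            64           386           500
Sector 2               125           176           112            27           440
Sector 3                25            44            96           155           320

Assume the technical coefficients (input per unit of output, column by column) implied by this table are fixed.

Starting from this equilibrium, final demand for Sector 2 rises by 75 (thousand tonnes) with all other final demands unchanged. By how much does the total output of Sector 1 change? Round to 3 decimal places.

Δx_1 = 4.471

Technical coefficients a_ij = z_ij / X_j:
  a_11 = 50/500 = 0.10, a_21 = 125/500 = 0.25, a_31 = 25/500 = 0.05
  a_12 = 0/440 = 0.00, a_22 = 176/440 = 0.40, a_32 = 44/440 = 0.10
  a_13 = 64/320 = 0.20, a_23 = 112/320 = 0.35, a_33 = 96/320 = 0.30
I − A =
  [   0.90     0.00    -0.20]
  [  -0.25     0.60    -0.35]
  [  -0.05    -0.10     0.70]
Cofactors of I−A, C_ij = (−1)^(i+j)·(minor ij) (rows/columns in the sector order above):
  C_11 = (0.60)(0.70) − (-0.35)(-0.10) = 0.3850
  C_12 = −[(-0.25)(0.70) − (-0.35)(-0.05)] = 0.1925
  C_13 = (-0.25)(-0.10) − (0.60)(-0.05) = 0.0550
  C_21 = −[(0.00)(0.70) − (-0.20)(-0.10)] = 0.0200
  C_22 = (0.90)(0.70) − (-0.20)(-0.05) = 0.6200
  C_23 = −[(0.90)(-0.10) − (0.00)(-0.05)] = 0.0900
  C_31 = (0.00)(-0.35) − (-0.20)(0.60) = 0.1200
  C_32 = −[(0.90)(-0.35) − (-0.20)(-0.25)] = 0.3650
  C_33 = (0.90)(0.60) − (0.00)(-0.25) = 0.5400
det(I−A) = Σ_j (I−A)_1j·C_1j = (0.90)(0.3850) + (0.00)(0.1925) + (-0.20)(0.0550) = 0.3355
adj(I−A) = Cᵀ =
  [ 0.3850   0.0200   0.1200]
  [ 0.1925   0.6200   0.3650]
  [ 0.0550   0.0900   0.5400]
(I − A)⁻¹ = adj(I−A) / det(I−A) ≈
  [   1.1475     0.0596     0.3577]
  [   0.5738     1.8480     1.0879]
  [   0.1639     0.2683     1.6095]
Δx = (I − A)⁻¹ Δd with Δd having +75 in the Sector 2 component and 0 elsewhere.
So Δx_1 = L_12 · (+75), where L_12 = adj(I−A)_12 / det(I−A) = 0.0200 / 0.3355.
Δx_1 = 0.0200 × (+75) / 0.3355 = 1.50 / 0.3355 ≈ 4.471.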